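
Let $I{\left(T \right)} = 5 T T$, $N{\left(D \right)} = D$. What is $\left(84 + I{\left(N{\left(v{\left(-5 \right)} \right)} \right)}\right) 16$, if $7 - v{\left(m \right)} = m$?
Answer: $12864$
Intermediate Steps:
$v{\left(m \right)} = 7 - m$
$I{\left(T \right)} = 5 T^{2}$
$\left(84 + I{\left(N{\left(v{\left(-5 \right)} \right)} \right)}\right) 16 = \left(84 + 5 \left(7 - -5\right)^{2}\right) 16 = \left(84 + 5 \left(7 + 5\right)^{2}\right) 16 = \left(84 + 5 \cdot 12^{2}\right) 16 = \left(84 + 5 \cdot 144\right) 16 = \left(84 + 720\right) 16 = 804 \cdot 16 = 12864$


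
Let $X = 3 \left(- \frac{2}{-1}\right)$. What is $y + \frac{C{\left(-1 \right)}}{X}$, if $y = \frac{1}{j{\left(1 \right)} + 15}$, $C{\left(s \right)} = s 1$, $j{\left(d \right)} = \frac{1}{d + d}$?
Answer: $- \frac{19}{186} \approx -0.10215$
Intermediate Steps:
$j{\left(d \right)} = \frac{1}{2 d}$
$C{\left(s \right)} = s$
$y = \frac{2}{31}$ ($y = \frac{1}{\frac{1}{2 \cdot 1} + 15} = \frac{1}{\frac{1}{2} \cdot 1 + 15} = \frac{1}{\frac{1}{2} + 15} = \frac{1}{\frac{31}{2}} = \frac{2}{31} \approx 0.064516$)
$X = 6$ ($X = 3 \left(\left(-2\right) \left(-1\right)\right) = 3 \cdot 2 = 6$)
$y + \frac{C{\left(-1 \right)}}{X} = \frac{2}{31} - \frac{1}{6} = - \frac{19}{186}$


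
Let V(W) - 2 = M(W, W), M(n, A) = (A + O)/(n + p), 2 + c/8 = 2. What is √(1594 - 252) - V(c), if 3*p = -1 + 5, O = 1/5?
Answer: -43/20 + √1342 ≈ 34.483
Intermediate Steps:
c = 0 (c = -16 + 8*2 = -16 + 16 = 0)
O = ⅕ ≈ 0.20000
p = 4/3 (p = (-1 + 5)/3 = (⅓)*4 = 4/3 ≈ 1.3333)
M(n, A) = (⅕ + A)/(4/3 + n) (M(n, A) = (A + ⅕)/(n + 4/3) = (⅕ + A)/(4/3 + n))
V(W) = 2 + 3*(1 + 5*W)/(5*(4 + 3*W))
√(1594 - 252) - V(c) = √(1594 - 252) - (43 + 45*0)/(5*(4 + 3*0)) = √1342 - (43 + 0)/(5*(4 + 0)) = √1342 - 43/(5*4) = √1342 - 1*43/20 = √1342 - 43/20 = -43/20 + √1342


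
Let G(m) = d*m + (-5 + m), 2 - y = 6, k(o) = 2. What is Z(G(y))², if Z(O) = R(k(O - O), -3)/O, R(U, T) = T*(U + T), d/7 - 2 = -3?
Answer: 9/361 ≈ 0.024931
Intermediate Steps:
d = -7 (d = 14 + 7*(-3) = 14 - 21 = -7)
y = -4 (y = 2 - 1*6 = 2 - 6 = -4)
R(U, T) = T*(T + U)
G(m) = -5 - 6*m (G(m) = -7*m + (-5 + m) = -5 - 6*m)
Z(O) = 3/O (Z(O) = (-3*(-3 + 2))/O = (-3*(-1))/O = 3/O)
Z(G(y))² = (3/(-5 - 6*(-4)))² = (3/(-5 + 24))² = (3/19)² = 9/361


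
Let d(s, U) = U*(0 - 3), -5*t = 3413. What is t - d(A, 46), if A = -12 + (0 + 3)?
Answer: -2723/5 ≈ -544.60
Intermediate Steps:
t = -3413/5 (t = -⅕*3413 = -3413/5 ≈ -682.60)
A = -9 (A = -12 + 3 = -9)
d(s, U) = -3*U (d(s, U) = U*(-3) = -3*U)
t - d(A, 46) = -3413/5 - (-3)*46 = -3413/5 - 1*(-138) = -3413/5 + 138 = -2723/5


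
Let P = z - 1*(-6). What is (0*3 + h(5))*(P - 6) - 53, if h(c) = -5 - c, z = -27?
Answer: 217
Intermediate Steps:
P = -21 (P = -27 - 1*(-6) = -27 + 6 = -21)
(0*3 + h(5))*(P - 6) - 53 = (0*3 + (-5 - 1*5))*(-21 - 6) - 53 = (0 + (-5 - 5))*(-27) - 53 = (0 - 10)*(-27) - 53 = -10*(-27) - 53 = 270 - 53 = 217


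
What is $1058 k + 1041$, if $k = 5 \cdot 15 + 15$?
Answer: $96261$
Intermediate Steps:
$k = 90$ ($k = 75 + 15 = 90$)
$1058 k + 1041 = 1058 \cdot 90 + 1041 = 95220 + 1041 = 96261$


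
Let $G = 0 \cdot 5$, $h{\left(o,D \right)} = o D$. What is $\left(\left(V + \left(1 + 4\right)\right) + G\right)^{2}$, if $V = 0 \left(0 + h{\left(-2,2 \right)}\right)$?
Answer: $25$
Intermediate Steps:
$h{\left(o,D \right)} = D o$
$V = 0$ ($V = 0 \left(0 + 2 \left(-2\right)\right) = 0 \left(0 - 4\right) = 0 \left(-4\right) = 0$)
$G = 0$
$\left(\left(V + \left(1 + 4\right)\right) + G\right)^{2} = \left(\left(0 + \left(1 + 4\right)\right) + 0\right)^{2} = \left(\left(0 + 5\right) + 0\right)^{2} = \left(5 + 0\right)^{2} = 5^{2} = 25$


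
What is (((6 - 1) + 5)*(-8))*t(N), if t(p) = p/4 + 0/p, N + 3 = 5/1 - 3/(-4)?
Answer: -55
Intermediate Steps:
N = 11/4 (N = -3 + (5/1 - 3/(-4)) = -3 + (5*1 - 3*(-¼)) = -3 + (5 + ¾) = -3 + 23/4 = 11/4 ≈ 2.7500)
t(p) = p/4 (t(p) = p*(¼) + 0 = p/4 + 0 = p/4)
(((6 - 1) + 5)*(-8))*t(N) = (((6 - 1) + 5)*(-8))*((¼)*(11/4)) = ((5 + 5)*(-8))*(11/16) = (10*(-8))*(11/16) = -80*11/16 = -55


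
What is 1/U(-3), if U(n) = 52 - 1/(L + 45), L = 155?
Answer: 200/10399 ≈ 0.019233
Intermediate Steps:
U(n) = 10399/200 (U(n) = 52 - 1/(155 + 45) = 52 - 1/200 = 10399/200)
1/U(-3) = 1/(10399/200) = 200/10399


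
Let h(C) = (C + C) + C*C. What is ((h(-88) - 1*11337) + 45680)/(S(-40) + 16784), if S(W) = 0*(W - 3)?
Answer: 41911/16784 ≈ 2.4971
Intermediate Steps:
S(W) = 0 (S(W) = 0*(-3 + W) = 0)
h(C) = C² + 2*C (h(C) = 2*C + C² = C² + 2*C)
((h(-88) - 1*11337) + 45680)/(S(-40) + 16784) = ((-88*(2 - 88) - 1*11337) + 45680)/(0 + 16784) = ((-88*(-86) - 11337) + 45680)/16784 = ((7568 - 11337) + 45680)*(1/16784) = (-3769 + 45680)*(1/16784) = 41911*(1/16784) = 41911/16784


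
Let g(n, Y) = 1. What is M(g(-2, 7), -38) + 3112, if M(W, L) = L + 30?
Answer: 3104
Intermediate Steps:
M(W, L) = 30 + L
M(g(-2, 7), -38) + 3112 = (30 - 38) + 3112 = -8 + 3112 = 3104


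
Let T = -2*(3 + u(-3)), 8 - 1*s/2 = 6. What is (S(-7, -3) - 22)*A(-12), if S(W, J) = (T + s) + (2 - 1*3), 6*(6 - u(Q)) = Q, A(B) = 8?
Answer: -304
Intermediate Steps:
s = 4 (s = 16 - 2*6 = 16 - 12 = 4)
u(Q) = 6 - Q/6
T = -19 (T = -2*(3 + (6 - ⅙*(-3))) = -2*(3 + (6 + ½)) = -2*(3 + 13/2) = -2*19/2 = -19)
S(W, J) = -16 (S(W, J) = (-19 + 4) + (2 - 1*3) = -15 + (2 - 3) = -15 - 1 = -16)
(S(-7, -3) - 22)*A(-12) = (-16 - 22)*8 = -38*8 = -304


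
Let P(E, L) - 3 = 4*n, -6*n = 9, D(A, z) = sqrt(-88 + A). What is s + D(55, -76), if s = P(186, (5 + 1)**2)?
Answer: -3 + I*sqrt(33) ≈ -3.0 + 5.7446*I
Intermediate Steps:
n = -3/2 (n = -1/6*9 = -3/2 ≈ -1.5000)
P(E, L) = -3 (P(E, L) = 3 + 4*(-3/2) = 3 - 6 = -3)
s = -3
s + D(55, -76) = -3 + sqrt(-88 + 55) = -3 + sqrt(-33) = -3 + I*sqrt(33)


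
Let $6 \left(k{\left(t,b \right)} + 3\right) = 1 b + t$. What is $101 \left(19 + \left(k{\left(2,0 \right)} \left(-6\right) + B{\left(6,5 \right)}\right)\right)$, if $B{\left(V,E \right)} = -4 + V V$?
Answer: $6767$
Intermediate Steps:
$k{\left(t,b \right)} = -3 + \frac{b}{6} + \frac{t}{6}$ ($k{\left(t,b \right)} = -3 + \frac{1 b + t}{6} = -3 + \frac{b + t}{6} = -3 + \left(\frac{b}{6} + \frac{t}{6}\right) = -3 + \frac{b}{6} + \frac{t}{6}$)
$B{\left(V,E \right)} = -4 + V^{2}$
$101 \left(19 + \left(k{\left(2,0 \right)} \left(-6\right) + B{\left(6,5 \right)}\right)\right) = 101 \left(19 - \left(4 - 36 - \left(-3 + \frac{1}{6} \cdot 0 + \frac{1}{6} \cdot 2\right) \left(-6\right)\right)\right) = 101 \left(19 + \left(\left(-3 + 0 + \frac{1}{3}\right) \left(-6\right) + \left(-4 + 36\right)\right)\right) = 101 \left(19 + \left(\left(- \frac{8}{3}\right) \left(-6\right) + 32\right)\right) = 101 \left(19 + \left(16 + 32\right)\right) = 101 \left(19 + 48\right) = 101 \cdot 67 = 6767$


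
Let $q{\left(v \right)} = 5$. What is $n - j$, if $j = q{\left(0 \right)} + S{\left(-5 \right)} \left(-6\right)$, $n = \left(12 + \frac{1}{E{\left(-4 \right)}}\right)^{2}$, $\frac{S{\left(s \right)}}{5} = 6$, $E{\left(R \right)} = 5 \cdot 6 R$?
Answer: $\frac{4590721}{14400} \approx 318.8$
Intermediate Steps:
$E{\left(R \right)} = 30 R$
$S{\left(s \right)} = 30$ ($S{\left(s \right)} = 5 \cdot 6 = 30$)
$n = \frac{2070721}{14400}$ ($n = \left(12 + \frac{1}{30 \left(-4\right)}\right)^{2} = \left(12 + \frac{1}{-120}\right)^{2} = \left(12 - \frac{1}{120}\right)^{2} = \left(\frac{1439}{120}\right)^{2} = \frac{2070721}{14400} \approx 143.8$)
$j = -175$ ($j = 5 + 30 \left(-6\right) = 5 - 180 = -175$)
$n - j = \frac{2070721}{14400} - -175 = \frac{2070721}{14400} + 175 = \frac{4590721}{14400}$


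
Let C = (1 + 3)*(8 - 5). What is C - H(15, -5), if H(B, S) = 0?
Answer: 12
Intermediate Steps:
C = 12 (C = 4*3 = 12)
C - H(15, -5) = 12 - 1*0 = 12 + 0 = 12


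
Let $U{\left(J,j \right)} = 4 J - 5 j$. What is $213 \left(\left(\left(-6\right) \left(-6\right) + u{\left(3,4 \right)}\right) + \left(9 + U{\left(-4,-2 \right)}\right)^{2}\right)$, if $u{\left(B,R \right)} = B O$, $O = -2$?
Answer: $8307$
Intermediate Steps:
$u{\left(B,R \right)} = - 2 B$ ($u{\left(B,R \right)} = B \left(-2\right) = - 2 B$)
$U{\left(J,j \right)} = - 5 j + 4 J$
$213 \left(\left(\left(-6\right) \left(-6\right) + u{\left(3,4 \right)}\right) + \left(9 + U{\left(-4,-2 \right)}\right)^{2}\right) = 213 \left(\left(\left(-6\right) \left(-6\right) - 6\right) + \left(9 + \left(\left(-5\right) \left(-2\right) + 4 \left(-4\right)\right)\right)^{2}\right) = 213 \left(\left(36 - 6\right) + \left(9 + \left(10 - 16\right)\right)^{2}\right) = 213 \left(30 + \left(9 - 6\right)^{2}\right) = 213 \left(30 + 3^{2}\right) = 213 \left(30 + 9\right) = 213 \cdot 39 = 8307$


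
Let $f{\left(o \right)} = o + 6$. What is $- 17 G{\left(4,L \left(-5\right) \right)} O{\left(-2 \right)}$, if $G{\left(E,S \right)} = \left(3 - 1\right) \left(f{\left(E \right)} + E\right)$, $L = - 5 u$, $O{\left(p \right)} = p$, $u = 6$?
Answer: $952$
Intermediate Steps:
$f{\left(o \right)} = 6 + o$
$L = -30$ ($L = \left(-5\right) 6 = -30$)
$G{\left(E,S \right)} = 12 + 4 E$ ($G{\left(E,S \right)} = \left(3 - 1\right) \left(\left(6 + E\right) + E\right) = 2 \left(6 + 2 E\right) = 12 + 4 E$)
$- 17 G{\left(4,L \left(-5\right) \right)} O{\left(-2 \right)} = - 17 \left(12 + 4 \cdot 4\right) \left(-2\right) = - 17 \left(12 + 16\right) \left(-2\right) = \left(-17\right) 28 \left(-2\right) = \left(-476\right) \left(-2\right) = 952$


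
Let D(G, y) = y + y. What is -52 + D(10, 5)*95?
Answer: 898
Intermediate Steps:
D(G, y) = 2*y
-52 + D(10, 5)*95 = -52 + (2*5)*95 = -52 + 10*95 = -52 + 950 = 898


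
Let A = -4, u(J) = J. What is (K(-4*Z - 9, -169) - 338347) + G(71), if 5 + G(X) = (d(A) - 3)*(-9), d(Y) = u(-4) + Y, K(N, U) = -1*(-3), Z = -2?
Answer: -338250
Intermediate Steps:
K(N, U) = 3
d(Y) = -4 + Y
G(X) = 94 (G(X) = -5 + ((-4 - 4) - 3)*(-9) = -5 + (-8 - 3)*(-9) = -5 - 11*(-9) = -5 + 99 = 94)
(K(-4*Z - 9, -169) - 338347) + G(71) = (3 - 338347) + 94 = -338344 + 94 = -338250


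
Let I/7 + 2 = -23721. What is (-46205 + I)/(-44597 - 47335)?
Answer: 106133/45966 ≈ 2.3089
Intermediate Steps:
I = -166061 (I = -14 + 7*(-23721) = -14 - 166047 = -166061)
(-46205 + I)/(-44597 - 47335) = (-46205 - 166061)/(-44597 - 47335) = -212266/(-91932) = -212266*(-1/91932) = 106133/45966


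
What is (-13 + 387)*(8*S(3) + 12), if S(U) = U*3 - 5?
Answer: 16456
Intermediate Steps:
S(U) = -5 + 3*U (S(U) = 3*U - 5 = -5 + 3*U)
(-13 + 387)*(8*S(3) + 12) = (-13 + 387)*(8*(-5 + 3*3) + 12) = 374*(8*(-5 + 9) + 12) = 374*(8*4 + 12) = 374*(32 + 12) = 374*44 = 16456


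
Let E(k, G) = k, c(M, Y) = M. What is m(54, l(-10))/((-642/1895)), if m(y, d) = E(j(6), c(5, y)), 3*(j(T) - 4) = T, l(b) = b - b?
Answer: -1895/107 ≈ -17.710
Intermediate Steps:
l(b) = 0
j(T) = 4 + T/3
m(y, d) = 6 (m(y, d) = 4 + (⅓)*6 = 4 + 2 = 6)
m(54, l(-10))/((-642/1895)) = 6/((-642/1895)) = 6/((-642*1/1895)) = 6/(-642/1895) = 6*(-1895/642) = -1895/107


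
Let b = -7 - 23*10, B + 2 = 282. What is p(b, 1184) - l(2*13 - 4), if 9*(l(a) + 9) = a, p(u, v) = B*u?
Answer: -597181/9 ≈ -66354.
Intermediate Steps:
B = 280 (B = -2 + 282 = 280)
b = -237 (b = -7 - 230 = -237)
p(u, v) = 280*u
l(a) = -9 + a/9
p(b, 1184) - l(2*13 - 4) = 280*(-237) - (-9 + (2*13 - 4)/9) = -66360 - (-9 + (26 - 4)/9) = -66360 - (-9 + (1/9)*22) = -66360 - (-9 + 22/9) = -66360 - 1*(-59/9) = -66360 + 59/9 = -597181/9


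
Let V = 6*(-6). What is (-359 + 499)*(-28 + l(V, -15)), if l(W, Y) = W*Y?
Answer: 71680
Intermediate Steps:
V = -36
(-359 + 499)*(-28 + l(V, -15)) = (-359 + 499)*(-28 - 36*(-15)) = 140*(-28 + 540) = 140*512 = 71680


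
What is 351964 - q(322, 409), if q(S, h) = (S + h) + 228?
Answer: 351005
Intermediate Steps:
q(S, h) = 228 + S + h
351964 - q(322, 409) = 351964 - (228 + 322 + 409) = 351964 - 1*959 = 351964 - 959 = 351005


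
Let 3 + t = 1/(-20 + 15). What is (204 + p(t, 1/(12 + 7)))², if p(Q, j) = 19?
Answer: 49729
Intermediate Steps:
t = -16/5 (t = -3 + 1/(-20 + 15) = -3 + 1/(-5) = -3 - ⅕ = -16/5 ≈ -3.2000)
(204 + p(t, 1/(12 + 7)))² = (204 + 19)² = 223² = 49729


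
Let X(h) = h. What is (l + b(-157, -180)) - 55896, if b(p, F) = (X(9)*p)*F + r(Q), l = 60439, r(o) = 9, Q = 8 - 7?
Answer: 258892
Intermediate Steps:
Q = 1
b(p, F) = 9 + 9*F*p (b(p, F) = (9*p)*F + 9 = 9*F*p + 9 = 9 + 9*F*p)
(l + b(-157, -180)) - 55896 = (60439 + (9 + 9*(-180)*(-157))) - 55896 = (60439 + (9 + 254340)) - 55896 = (60439 + 254349) - 55896 = 314788 - 55896 = 258892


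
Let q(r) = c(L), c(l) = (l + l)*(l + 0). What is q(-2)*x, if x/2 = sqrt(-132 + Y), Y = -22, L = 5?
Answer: 100*I*sqrt(154) ≈ 1241.0*I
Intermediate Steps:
c(l) = 2*l**2 (c(l) = (2*l)*l = 2*l**2)
q(r) = 50 (q(r) = 2*5**2 = 2*25 = 50)
x = 2*I*sqrt(154) (x = 2*sqrt(-132 - 22) = 2*sqrt(-154) = 2*(I*sqrt(154)) = 2*I*sqrt(154) ≈ 24.819*I)
q(-2)*x = 50*(2*I*sqrt(154)) = 100*I*sqrt(154)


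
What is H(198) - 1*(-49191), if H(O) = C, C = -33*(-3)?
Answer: 49290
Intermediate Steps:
C = 99
H(O) = 99
H(198) - 1*(-49191) = 99 - 1*(-49191) = 99 + 49191 = 49290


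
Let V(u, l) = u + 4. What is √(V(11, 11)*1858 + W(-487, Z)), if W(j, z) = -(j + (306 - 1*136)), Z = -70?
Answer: √28187 ≈ 167.89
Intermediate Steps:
V(u, l) = 4 + u
W(j, z) = -170 - j (W(j, z) = -(j + (306 - 136)) = -(j + 170) = -(170 + j) = -170 - j)
√(V(11, 11)*1858 + W(-487, Z)) = √((4 + 11)*1858 + (-170 - 1*(-487))) = √(15*1858 + (-170 + 487)) = √(27870 + 317) = √28187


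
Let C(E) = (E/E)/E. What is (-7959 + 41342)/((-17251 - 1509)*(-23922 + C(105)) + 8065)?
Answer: 100149/1346353819 ≈ 7.4385e-5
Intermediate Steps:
C(E) = 1/E
(-7959 + 41342)/((-17251 - 1509)*(-23922 + C(105)) + 8065) = (-7959 + 41342)/((-17251 - 1509)*(-23922 + 1/105) + 8065) = 33383/(-18760*(-23922 + 1/105) + 8065) = 33383/(-18760*(-2511809/105) + 8065) = 33383/(1346329624/3 + 8065) = 33383/(1346353819/3) = 33383*(3/1346353819) = 100149/1346353819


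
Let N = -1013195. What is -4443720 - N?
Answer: -3430525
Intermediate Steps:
-4443720 - N = -4443720 - 1*(-1013195) = -4443720 + 1013195 = -3430525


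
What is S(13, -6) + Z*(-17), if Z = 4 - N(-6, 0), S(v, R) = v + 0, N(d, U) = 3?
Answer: -4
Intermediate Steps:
S(v, R) = v
Z = 1 (Z = 4 - 1*3 = 4 - 3 = 1)
S(13, -6) + Z*(-17) = 13 + 1*(-17) = 13 - 17 = -4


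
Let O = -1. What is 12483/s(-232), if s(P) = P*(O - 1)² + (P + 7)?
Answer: -12483/1153 ≈ -10.827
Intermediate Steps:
s(P) = 7 + 5*P (s(P) = P*(-1 - 1)² + (P + 7) = P*(-2)² + (7 + P) = P*4 + (7 + P) = 4*P + (7 + P) = 7 + 5*P)
12483/s(-232) = 12483/(7 + 5*(-232)) = 12483/(7 - 1160) = 12483/(-1153) = 12483*(-1/1153) = -12483/1153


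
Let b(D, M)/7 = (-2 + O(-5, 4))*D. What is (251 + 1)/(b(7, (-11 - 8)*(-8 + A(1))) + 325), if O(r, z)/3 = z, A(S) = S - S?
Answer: 252/815 ≈ 0.30920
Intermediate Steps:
A(S) = 0
O(r, z) = 3*z
b(D, M) = 70*D (b(D, M) = 7*((-2 + 3*4)*D) = 7*((-2 + 12)*D) = 7*(10*D) = 70*D)
(251 + 1)/(b(7, (-11 - 8)*(-8 + A(1))) + 325) = (251 + 1)/(70*7 + 325) = 252/(490 + 325) = 252/815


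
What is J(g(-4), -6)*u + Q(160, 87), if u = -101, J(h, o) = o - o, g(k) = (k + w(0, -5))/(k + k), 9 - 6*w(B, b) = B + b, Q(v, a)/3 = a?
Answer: 261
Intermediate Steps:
Q(v, a) = 3*a
w(B, b) = 3/2 - B/6 - b/6 (w(B, b) = 3/2 - (B + b)/6 = 3/2 + (-B/6 - b/6) = 3/2 - B/6 - b/6)
g(k) = (7/3 + k)/(2*k) (g(k) = (k + (3/2 - ⅙*0 - ⅙*(-5)))/(k + k) = (k + (3/2 + 0 + ⅚))/((2*k)) = (k + 7/3)*(1/(2*k)) = (7/3 + k)*(1/(2*k)) = (7/3 + k)/(2*k))
J(h, o) = 0
J(g(-4), -6)*u + Q(160, 87) = 0*(-101) + 3*87 = 0 + 261 = 261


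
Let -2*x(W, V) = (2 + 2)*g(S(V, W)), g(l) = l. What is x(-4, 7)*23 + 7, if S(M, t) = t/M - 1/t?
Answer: 305/14 ≈ 21.786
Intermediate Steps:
S(M, t) = -1/t + t/M
x(W, V) = 2/W - 2*W/V (x(W, V) = -(2 + 2)*(-1/W + W/V)/2 = -2*(-1/W + W/V) = -(-4/W + 4*W/V)/2 = 2/W - 2*W/V)
x(-4, 7)*23 + 7 = (2/(-4) - 2*(-4)/7)*23 + 7 = (2*(-1/4) - 2*(-4)*1/7)*23 + 7 = (-1/2 + 8/7)*23 + 7 = (9/14)*23 + 7 = 207/14 + 7 = 305/14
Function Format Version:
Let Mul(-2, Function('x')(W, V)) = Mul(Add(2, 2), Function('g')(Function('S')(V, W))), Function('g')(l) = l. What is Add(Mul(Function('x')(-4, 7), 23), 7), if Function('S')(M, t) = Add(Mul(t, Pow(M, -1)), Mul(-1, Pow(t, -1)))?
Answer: Rational(305, 14) ≈ 21.786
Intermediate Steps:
Function('S')(M, t) = Add(Mul(-1, Pow(t, -1)), Mul(t, Pow(M, -1)))
Function('x')(W, V) = Add(Mul(2, Pow(W, -1)), Mul(-2, W, Pow(V, -1))) (Function('x')(W, V) = Mul(Rational(-1, 2), Mul(Add(2, 2), Add(Mul(-1, Pow(W, -1)), Mul(W, Pow(V, -1))))) = Mul(Rational(-1, 2), Mul(4, Add(Mul(-1, Pow(W, -1)), Mul(W, Pow(V, -1))))) = Mul(Rational(-1, 2), Add(Mul(-4, Pow(W, -1)), Mul(4, W, Pow(V, -1)))) = Add(Mul(2, Pow(W, -1)), Mul(-2, W, Pow(V, -1))))
Add(Mul(Function('x')(-4, 7), 23), 7) = Add(Mul(Add(Mul(2, Pow(-4, -1)), Mul(-2, -4, Pow(7, -1))), 23), 7) = Add(Mul(Add(Mul(2, Rational(-1, 4)), Mul(-2, -4, Rational(1, 7))), 23), 7) = Add(Mul(Add(Rational(-1, 2), Rational(8, 7)), 23), 7) = Add(Mul(Rational(9, 14), 23), 7) = Add(Rational(207, 14), 7) = Rational(305, 14)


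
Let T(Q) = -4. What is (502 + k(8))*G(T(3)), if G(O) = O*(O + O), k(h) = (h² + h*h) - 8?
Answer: 19904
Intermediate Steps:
k(h) = -8 + 2*h² (k(h) = (h² + h²) - 8 = 2*h² - 8 = -8 + 2*h²)
G(O) = 2*O² (G(O) = O*(2*O) = 2*O²)
(502 + k(8))*G(T(3)) = (502 + (-8 + 2*8²))*(2*(-4)²) = (502 + (-8 + 2*64))*(2*16) = (502 + (-8 + 128))*32 = (502 + 120)*32 = 622*32 = 19904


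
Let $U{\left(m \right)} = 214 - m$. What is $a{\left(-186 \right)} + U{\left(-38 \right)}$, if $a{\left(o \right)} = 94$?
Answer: $346$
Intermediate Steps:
$a{\left(-186 \right)} + U{\left(-38 \right)} = 94 + \left(214 - -38\right) = 94 + \left(214 + 38\right) = 94 + 252 = 346$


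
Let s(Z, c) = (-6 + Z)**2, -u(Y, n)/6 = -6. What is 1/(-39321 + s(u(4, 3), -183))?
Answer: -1/38421 ≈ -2.6027e-5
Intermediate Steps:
u(Y, n) = 36 (u(Y, n) = -6*(-6) = 36)
1/(-39321 + s(u(4, 3), -183)) = 1/(-39321 + (-6 + 36)**2) = 1/(-39321 + 30**2) = 1/(-39321 + 900) = 1/(-38421) = -1/38421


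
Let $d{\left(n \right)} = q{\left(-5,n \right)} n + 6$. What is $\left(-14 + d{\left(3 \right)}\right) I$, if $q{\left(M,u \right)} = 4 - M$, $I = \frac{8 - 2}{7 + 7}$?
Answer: $\frac{57}{7} \approx 8.1429$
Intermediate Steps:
$I = \frac{3}{7}$ ($I = \frac{6}{14} = 6 \cdot \frac{1}{14} = \frac{3}{7} \approx 0.42857$)
$d{\left(n \right)} = 6 + 9 n$ ($d{\left(n \right)} = \left(4 - -5\right) n + 6 = \left(4 + 5\right) n + 6 = 9 n + 6 = 6 + 9 n$)
$\left(-14 + d{\left(3 \right)}\right) I = \left(-14 + \left(6 + 9 \cdot 3\right)\right) \frac{3}{7} = \left(-14 + \left(6 + 27\right)\right) \frac{3}{7} = \left(-14 + 33\right) \frac{3}{7} = 19 \cdot \frac{3}{7} = \frac{57}{7}$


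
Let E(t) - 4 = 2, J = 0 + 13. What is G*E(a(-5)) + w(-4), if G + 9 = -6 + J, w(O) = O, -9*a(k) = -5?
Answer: -16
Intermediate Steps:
a(k) = 5/9 (a(k) = -⅑*(-5) = 5/9)
J = 13
E(t) = 6 (E(t) = 4 + 2 = 6)
G = -2 (G = -9 + (-6 + 13) = -9 + 7 = -2)
G*E(a(-5)) + w(-4) = -2*6 - 4 = -12 - 4 = -16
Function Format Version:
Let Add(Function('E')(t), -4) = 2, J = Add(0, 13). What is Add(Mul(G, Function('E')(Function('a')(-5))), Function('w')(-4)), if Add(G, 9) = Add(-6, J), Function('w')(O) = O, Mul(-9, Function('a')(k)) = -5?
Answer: -16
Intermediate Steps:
Function('a')(k) = Rational(5, 9) (Function('a')(k) = Mul(Rational(-1, 9), -5) = Rational(5, 9))
J = 13
Function('E')(t) = 6 (Function('E')(t) = Add(4, 2) = 6)
G = -2 (G = Add(-9, Add(-6, 13)) = Add(-9, 7) = -2)
Add(Mul(G, Function('E')(Function('a')(-5))), Function('w')(-4)) = Add(Mul(-2, 6), -4) = Add(-12, -4) = -16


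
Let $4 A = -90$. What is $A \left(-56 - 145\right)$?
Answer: $\frac{9045}{2} \approx 4522.5$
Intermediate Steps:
$A = - \frac{45}{2}$ ($A = \frac{1}{4} \left(-90\right) = - \frac{45}{2} \approx -22.5$)
$A \left(-56 - 145\right) = - \frac{45 \left(-56 - 145\right)}{2} = \left(- \frac{45}{2}\right) \left(-201\right) = \frac{9045}{2}$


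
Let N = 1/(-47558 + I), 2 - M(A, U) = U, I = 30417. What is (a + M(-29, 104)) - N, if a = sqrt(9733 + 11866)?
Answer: -1748381/17141 + sqrt(21599) ≈ 44.966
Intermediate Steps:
M(A, U) = 2 - U
a = sqrt(21599) ≈ 146.97
N = -1/17141 (N = 1/(-47558 + 30417) = 1/(-17141) = -1/17141 ≈ -5.8340e-5)
(a + M(-29, 104)) - N = (sqrt(21599) + (2 - 1*104)) - 1*(-1/17141) = (sqrt(21599) + (2 - 104)) + 1/17141 = (sqrt(21599) - 102) + 1/17141 = (-102 + sqrt(21599)) + 1/17141 = -1748381/17141 + sqrt(21599)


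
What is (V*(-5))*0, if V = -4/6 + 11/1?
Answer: 0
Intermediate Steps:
V = 31/3 (V = -4*⅙ + 11*1 = -⅔ + 11 = 31/3 ≈ 10.333)
(V*(-5))*0 = ((31/3)*(-5))*0 = -155/3*0 = 0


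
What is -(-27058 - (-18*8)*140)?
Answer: 6898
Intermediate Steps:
-(-27058 - (-18*8)*140) = -(-27058 - (-144)*140) = -(-27058 - 1*(-20160)) = -(-27058 + 20160) = -1*(-6898) = 6898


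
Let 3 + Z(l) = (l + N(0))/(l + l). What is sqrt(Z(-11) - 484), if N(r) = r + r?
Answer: I*sqrt(1946)/2 ≈ 22.057*I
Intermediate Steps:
N(r) = 2*r
Z(l) = -5/2 (Z(l) = -3 + (l + 2*0)/(l + l) = -3 + (l + 0)/((2*l)) = -3 + l*(1/(2*l)) = -3 + 1/2 = -5/2)
sqrt(Z(-11) - 484) = sqrt(-5/2 - 484) = sqrt(-973/2) = I*sqrt(1946)/2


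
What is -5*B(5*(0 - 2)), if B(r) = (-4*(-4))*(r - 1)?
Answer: 880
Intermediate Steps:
B(r) = -16 + 16*r (B(r) = 16*(-1 + r) = -16 + 16*r)
-5*B(5*(0 - 2)) = -5*(-16 + 16*(5*(0 - 2))) = -5*(-16 + 16*(5*(-2))) = -5*(-16 + 16*(-10)) = -5*(-16 - 160) = -5*(-176) = 880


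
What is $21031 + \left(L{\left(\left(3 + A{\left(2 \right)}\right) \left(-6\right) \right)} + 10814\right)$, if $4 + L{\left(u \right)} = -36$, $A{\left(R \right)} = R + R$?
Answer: $31805$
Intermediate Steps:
$A{\left(R \right)} = 2 R$
$L{\left(u \right)} = -40$ ($L{\left(u \right)} = -4 - 36 = -40$)
$21031 + \left(L{\left(\left(3 + A{\left(2 \right)}\right) \left(-6\right) \right)} + 10814\right) = 21031 + \left(-40 + 10814\right) = 21031 + 10774 = 31805$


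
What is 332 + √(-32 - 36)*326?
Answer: 332 + 652*I*√17 ≈ 332.0 + 2688.3*I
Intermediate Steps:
332 + √(-32 - 36)*326 = 332 + √(-68)*326 = 332 + (2*I*√17)*326 = 332 + 652*I*√17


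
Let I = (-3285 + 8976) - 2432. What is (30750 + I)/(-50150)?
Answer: -34009/50150 ≈ -0.67815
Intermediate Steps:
I = 3259 (I = 5691 - 2432 = 3259)
(30750 + I)/(-50150) = (30750 + 3259)/(-50150) = 34009*(-1/50150) = -34009/50150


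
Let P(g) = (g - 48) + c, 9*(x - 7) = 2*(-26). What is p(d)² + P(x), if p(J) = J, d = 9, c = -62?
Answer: -250/9 ≈ -27.778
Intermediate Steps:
x = 11/9 (x = 7 + (2*(-26))/9 = 7 + (⅑)*(-52) = 7 - 52/9 = 11/9 ≈ 1.2222)
P(g) = -110 + g (P(g) = (g - 48) - 62 = (-48 + g) - 62 = -110 + g)
p(d)² + P(x) = 9² + (-110 + 11/9) = 81 - 979/9 = -250/9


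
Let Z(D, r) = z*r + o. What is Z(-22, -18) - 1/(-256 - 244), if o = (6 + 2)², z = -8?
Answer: 104001/500 ≈ 208.00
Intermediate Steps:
o = 64 (o = 8² = 64)
Z(D, r) = 64 - 8*r (Z(D, r) = -8*r + 64 = 64 - 8*r)
Z(-22, -18) - 1/(-256 - 244) = (64 - 8*(-18)) - 1/(-256 - 244) = (64 + 144) - 1/(-500) = 208 - 1*(-1/500) = 208 + 1/500 = 104001/500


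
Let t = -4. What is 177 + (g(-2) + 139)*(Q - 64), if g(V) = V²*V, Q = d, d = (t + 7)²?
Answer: -7028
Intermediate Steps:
d = 9 (d = (-4 + 7)² = 3² = 9)
Q = 9
g(V) = V³
177 + (g(-2) + 139)*(Q - 64) = 177 + ((-2)³ + 139)*(9 - 64) = 177 + (-8 + 139)*(-55) = 177 + 131*(-55) = 177 - 7205 = -7028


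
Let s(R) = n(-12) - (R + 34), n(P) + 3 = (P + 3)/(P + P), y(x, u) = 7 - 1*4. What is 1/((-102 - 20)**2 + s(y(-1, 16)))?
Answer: 8/118755 ≈ 6.7366e-5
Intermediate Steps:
y(x, u) = 3 (y(x, u) = 7 - 4 = 3)
n(P) = -3 + (3 + P)/(2*P) (n(P) = -3 + (P + 3)/(P + P) = -3 + (3 + P)/((2*P)) = -3 + (3 + P)*(1/(2*P)) = -3 + (3 + P)/(2*P))
s(R) = -293/8 - R (s(R) = (1/2)*(3 - 5*(-12))/(-12) - (R + 34) = (1/2)*(-1/12)*(3 + 60) - (34 + R) = (1/2)*(-1/12)*63 + (-34 - R) = -21/8 + (-34 - R) = -293/8 - R)
1/((-102 - 20)**2 + s(y(-1, 16))) = 1/((-102 - 20)**2 + (-293/8 - 1*3)) = 1/((-122)**2 + (-293/8 - 3)) = 1/(14884 - 317/8) = 1/(118755/8) = 8/118755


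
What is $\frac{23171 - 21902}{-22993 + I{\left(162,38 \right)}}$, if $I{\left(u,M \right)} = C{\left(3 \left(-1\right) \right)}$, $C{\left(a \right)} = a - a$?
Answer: $- \frac{1269}{22993} \approx -0.055191$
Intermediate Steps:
$C{\left(a \right)} = 0$
$I{\left(u,M \right)} = 0$
$\frac{23171 - 21902}{-22993 + I{\left(162,38 \right)}} = \frac{23171 - 21902}{-22993 + 0} = \frac{1269}{-22993} = 1269 \left(- \frac{1}{22993}\right) = - \frac{1269}{22993}$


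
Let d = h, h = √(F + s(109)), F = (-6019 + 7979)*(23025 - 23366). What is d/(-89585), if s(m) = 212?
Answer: -2*I*√167037/89585 ≈ -0.0091243*I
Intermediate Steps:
F = -668360 (F = 1960*(-341) = -668360)
h = 2*I*√167037 (h = √(-668360 + 212) = √(-668148) = 2*I*√167037 ≈ 817.4*I)
d = 2*I*√167037 ≈ 817.4*I
d/(-89585) = (2*I*√167037)/(-89585) = (2*I*√167037)*(-1/89585) = -2*I*√167037/89585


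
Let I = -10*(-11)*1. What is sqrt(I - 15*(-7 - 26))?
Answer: 11*sqrt(5) ≈ 24.597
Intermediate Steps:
I = 110 (I = 110*1 = 110)
sqrt(I - 15*(-7 - 26)) = sqrt(110 - 15*(-7 - 26)) = sqrt(110 - 15*(-33)) = sqrt(110 + 495) = sqrt(605) = 11*sqrt(5)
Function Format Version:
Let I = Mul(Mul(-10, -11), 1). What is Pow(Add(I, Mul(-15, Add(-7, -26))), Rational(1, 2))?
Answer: Mul(11, Pow(5, Rational(1, 2))) ≈ 24.597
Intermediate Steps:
I = 110 (I = Mul(110, 1) = 110)
Pow(Add(I, Mul(-15, Add(-7, -26))), Rational(1, 2)) = Pow(Add(110, Mul(-15, Add(-7, -26))), Rational(1, 2)) = Pow(Add(110, Mul(-15, -33)), Rational(1, 2)) = Pow(Add(110, 495), Rational(1, 2)) = Pow(605, Rational(1, 2)) = Mul(11, Pow(5, Rational(1, 2)))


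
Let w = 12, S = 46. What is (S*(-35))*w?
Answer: -19320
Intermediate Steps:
(S*(-35))*w = (46*(-35))*12 = -1610*12 = -19320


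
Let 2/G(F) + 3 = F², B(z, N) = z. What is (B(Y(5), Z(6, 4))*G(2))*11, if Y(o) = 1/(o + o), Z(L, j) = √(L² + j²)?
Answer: 11/5 ≈ 2.2000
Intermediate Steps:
Y(o) = 1/(2*o)
G(F) = 2/(-3 + F²)
(B(Y(5), Z(6, 4))*G(2))*11 = (((½)/5)*(2/(-3 + 2²)))*11 = (((½)*(⅕))*(2/(-3 + 4)))*11 = ((2/1)/10)*11 = ((2*1)/10)*11 = ((⅒)*2)*11 = (⅕)*11 = 11/5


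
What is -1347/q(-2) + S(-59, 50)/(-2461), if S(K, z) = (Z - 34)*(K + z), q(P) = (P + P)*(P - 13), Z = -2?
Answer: -1111469/49220 ≈ -22.582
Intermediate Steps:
q(P) = 2*P*(-13 + P) (q(P) = (2*P)*(-13 + P) = 2*P*(-13 + P))
S(K, z) = -36*K - 36*z (S(K, z) = (-2 - 34)*(K + z) = -36*(K + z) = -36*K - 36*z)
-1347/q(-2) + S(-59, 50)/(-2461) = -1347*(-1/(4*(-13 - 2))) + (-36*(-59) - 36*50)/(-2461) = -1347/(2*(-2)*(-15)) + (2124 - 1800)*(-1/2461) = -1347/60 + 324*(-1/2461) = -1347*1/60 - 324/2461 = -449/20 - 324/2461 = -1111469/49220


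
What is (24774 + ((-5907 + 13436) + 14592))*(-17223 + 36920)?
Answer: 923690815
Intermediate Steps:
(24774 + ((-5907 + 13436) + 14592))*(-17223 + 36920) = (24774 + (7529 + 14592))*19697 = (24774 + 22121)*19697 = 46895*19697 = 923690815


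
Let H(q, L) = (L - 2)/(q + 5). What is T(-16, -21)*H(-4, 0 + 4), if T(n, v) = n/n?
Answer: 2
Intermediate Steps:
T(n, v) = 1
H(q, L) = (-2 + L)/(5 + q)
T(-16, -21)*H(-4, 0 + 4) = 1*((-2 + (0 + 4))/(5 - 4)) = 1*((-2 + 4)/1) = 1*(1*2) = 1*2 = 2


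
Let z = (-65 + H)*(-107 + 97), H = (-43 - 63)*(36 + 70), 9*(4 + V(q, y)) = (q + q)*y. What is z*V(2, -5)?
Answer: -2109520/3 ≈ -7.0317e+5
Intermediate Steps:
V(q, y) = -4 + 2*q*y/9 (V(q, y) = -4 + ((q + q)*y)/9 = -4 + ((2*q)*y)/9 = -4 + (2*q*y)/9 = -4 + 2*q*y/9)
H = -11236 (H = -106*106 = -11236)
z = 113010 (z = (-65 - 11236)*(-107 + 97) = -11301*(-10) = 113010)
z*V(2, -5) = 113010*(-4 + (2/9)*2*(-5)) = 113010*(-4 - 20/9) = 113010*(-56/9) = -2109520/3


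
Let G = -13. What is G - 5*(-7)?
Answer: 22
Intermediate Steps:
G - 5*(-7) = -13 - 5*(-7) = -13 + 35 = 22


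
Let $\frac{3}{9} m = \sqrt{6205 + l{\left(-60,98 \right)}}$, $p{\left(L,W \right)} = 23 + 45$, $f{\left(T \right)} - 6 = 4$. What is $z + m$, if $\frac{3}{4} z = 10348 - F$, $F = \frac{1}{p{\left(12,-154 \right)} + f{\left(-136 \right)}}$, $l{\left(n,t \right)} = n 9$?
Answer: $\frac{1614286}{117} + 3 \sqrt{5665} \approx 14023.0$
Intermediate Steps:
$f{\left(T \right)} = 10$ ($f{\left(T \right)} = 6 + 4 = 10$)
$p{\left(L,W \right)} = 68$
$l{\left(n,t \right)} = 9 n$
$F = \frac{1}{78}$ ($F = \frac{1}{68 + 10} = \frac{1}{78} \approx 0.012821$)
$z = \frac{1614286}{117}$ ($z = \frac{4 \left(10348 - \frac{1}{78}\right)}{3} = \frac{4}{3} \cdot \frac{807143}{78} = \frac{1614286}{117} \approx 13797.0$)
$m = 3 \sqrt{5665}$ ($m = 3 \sqrt{6205 + 9 \left(-60\right)} = 3 \sqrt{6205 - 540} = 3 \sqrt{5665} \approx 225.8$)
$z + m = \frac{1614286}{117} + 3 \sqrt{5665}$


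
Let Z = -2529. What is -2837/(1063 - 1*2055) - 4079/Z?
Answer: 11221141/2508768 ≈ 4.4728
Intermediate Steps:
-2837/(1063 - 1*2055) - 4079/Z = -2837/(1063 - 1*2055) - 4079/(-2529) = -2837/(1063 - 2055) - 4079*(-1/2529) = -2837/(-992) + 4079/2529 = -2837*(-1/992) + 4079/2529 = 2837/992 + 4079/2529 = 11221141/2508768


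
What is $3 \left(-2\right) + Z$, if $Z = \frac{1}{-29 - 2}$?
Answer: $- \frac{187}{31} \approx -6.0323$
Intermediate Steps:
$Z = - \frac{1}{31}$ ($Z = \frac{1}{-31} = - \frac{1}{31} \approx -0.032258$)
$3 \left(-2\right) + Z = 3 \left(-2\right) - \frac{1}{31} = -6 - \frac{1}{31} = - \frac{187}{31}$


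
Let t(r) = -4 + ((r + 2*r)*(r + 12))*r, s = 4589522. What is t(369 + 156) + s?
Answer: 448621393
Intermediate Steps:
t(r) = -4 + 3*r**2*(12 + r) (t(r) = -4 + ((3*r)*(12 + r))*r = -4 + (3*r*(12 + r))*r = -4 + 3*r**2*(12 + r))
t(369 + 156) + s = (-4 + 3*(369 + 156)**3 + 36*(369 + 156)**2) + 4589522 = (-4 + 3*525**3 + 36*525**2) + 4589522 = (-4 + 3*144703125 + 36*275625) + 4589522 = (-4 + 434109375 + 9922500) + 4589522 = 444031871 + 4589522 = 448621393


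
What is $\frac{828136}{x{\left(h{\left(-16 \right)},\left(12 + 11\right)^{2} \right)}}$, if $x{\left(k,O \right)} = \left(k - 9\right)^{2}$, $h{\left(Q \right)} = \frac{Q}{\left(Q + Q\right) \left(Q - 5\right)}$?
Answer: $\frac{1460831904}{143641} \approx 10170.0$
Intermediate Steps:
$h{\left(Q \right)} = \frac{1}{2 \left(-5 + Q\right)}$ ($h{\left(Q \right)} = \frac{Q}{2 Q \left(-5 + Q\right)} = Q \frac{1}{2 Q \left(-5 + Q\right)} = \frac{1}{2 \left(-5 + Q\right)}$)
$x{\left(k,O \right)} = \left(-9 + k\right)^{2}$
$\frac{828136}{x{\left(h{\left(-16 \right)},\left(12 + 11\right)^{2} \right)}} = \frac{828136}{\left(-9 + \frac{1}{2 \left(-5 - 16\right)}\right)^{2}} = \frac{828136}{\left(-9 + \frac{1}{2 \left(-21\right)}\right)^{2}} = \frac{828136}{\left(-9 + \frac{1}{2} \left(- \frac{1}{21}\right)\right)^{2}} = \frac{828136}{\left(-9 - \frac{1}{42}\right)^{2}} = \frac{828136}{\left(- \frac{379}{42}\right)^{2}} = \frac{828136}{\frac{143641}{1764}} = 828136 \cdot \frac{1764}{143641} = \frac{1460831904}{143641}$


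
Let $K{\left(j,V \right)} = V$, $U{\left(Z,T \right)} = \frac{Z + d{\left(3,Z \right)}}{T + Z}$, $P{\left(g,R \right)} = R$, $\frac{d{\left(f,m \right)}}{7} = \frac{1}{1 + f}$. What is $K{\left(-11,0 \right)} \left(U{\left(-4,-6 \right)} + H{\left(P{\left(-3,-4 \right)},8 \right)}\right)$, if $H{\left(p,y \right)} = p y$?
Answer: $0$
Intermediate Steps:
$d{\left(f,m \right)} = \frac{7}{1 + f}$
$U{\left(Z,T \right)} = \frac{\frac{7}{4} + Z}{T + Z}$ ($U{\left(Z,T \right)} = \frac{Z + \frac{7}{1 + 3}}{T + Z} = \frac{Z + \frac{7}{4}}{T + Z} = \frac{\frac{7}{4} + Z}{T + Z}$)
$K{\left(-11,0 \right)} \left(U{\left(-4,-6 \right)} + H{\left(P{\left(-3,-4 \right)},8 \right)}\right) = 0 \left(\frac{\frac{7}{4} - 4}{-6 - 4} - 32\right) = 0 \left(\frac{1}{-10} \left(- \frac{9}{4}\right) - 32\right) = 0 \left(\left(- \frac{1}{10}\right) \left(- \frac{9}{4}\right) - 32\right) = 0 \left(\frac{9}{40} - 32\right) = 0 \left(- \frac{1271}{40}\right) = 0$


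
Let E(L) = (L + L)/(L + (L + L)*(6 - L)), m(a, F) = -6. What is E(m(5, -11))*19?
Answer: 38/25 ≈ 1.5200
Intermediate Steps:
E(L) = 2*L/(L + 2*L*(6 - L)) (E(L) = (2*L)/(L + (2*L)*(6 - L)) = (2*L)/(L + 2*L*(6 - L)) = 2*L/(L + 2*L*(6 - L)))
E(m(5, -11))*19 = -2/(-13 + 2*(-6))*19 = -2/(-13 - 12)*19 = -2/(-25)*19 = -2*(-1/25)*19 = (2/25)*19 = 38/25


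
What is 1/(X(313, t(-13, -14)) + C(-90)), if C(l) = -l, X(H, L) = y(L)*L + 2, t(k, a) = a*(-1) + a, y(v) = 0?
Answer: 1/92 ≈ 0.010870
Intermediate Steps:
t(k, a) = 0 (t(k, a) = -a + a = 0)
X(H, L) = 2 (X(H, L) = 0*L + 2 = 0 + 2 = 2)
1/(X(313, t(-13, -14)) + C(-90)) = 1/(2 - 1*(-90)) = 1/(2 + 90) = 1/92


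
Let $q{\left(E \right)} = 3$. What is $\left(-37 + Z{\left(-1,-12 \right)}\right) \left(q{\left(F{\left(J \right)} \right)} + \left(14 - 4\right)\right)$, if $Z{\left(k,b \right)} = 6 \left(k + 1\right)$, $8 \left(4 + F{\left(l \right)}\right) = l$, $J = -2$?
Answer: $-481$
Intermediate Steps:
$F{\left(l \right)} = -4 + \frac{l}{8}$
$Z{\left(k,b \right)} = 6 + 6 k$ ($Z{\left(k,b \right)} = 6 \left(1 + k\right) = 6 + 6 k$)
$\left(-37 + Z{\left(-1,-12 \right)}\right) \left(q{\left(F{\left(J \right)} \right)} + \left(14 - 4\right)\right) = \left(-37 + \left(6 + 6 \left(-1\right)\right)\right) \left(3 + \left(14 - 4\right)\right) = \left(-37 + \left(6 - 6\right)\right) \left(3 + 10\right) = \left(-37 + 0\right) 13 = \left(-37\right) 13 = -481$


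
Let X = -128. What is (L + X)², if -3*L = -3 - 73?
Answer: 94864/9 ≈ 10540.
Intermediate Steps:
L = 76/3 (L = -(-3 - 73)/3 = -⅓*(-76) = 76/3 ≈ 25.333)
(L + X)² = (76/3 - 128)² = (-308/3)² = 94864/9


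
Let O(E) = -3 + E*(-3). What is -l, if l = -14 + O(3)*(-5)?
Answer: -46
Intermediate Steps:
O(E) = -3 - 3*E
l = 46 (l = -14 + (-3 - 3*3)*(-5) = -14 + (-3 - 9)*(-5) = -14 - 12*(-5) = -14 + 60 = 46)
-l = -1*46 = -46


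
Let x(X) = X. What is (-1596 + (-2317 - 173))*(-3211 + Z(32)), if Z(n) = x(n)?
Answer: 12989394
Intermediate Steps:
Z(n) = n
(-1596 + (-2317 - 173))*(-3211 + Z(32)) = (-1596 + (-2317 - 173))*(-3211 + 32) = (-1596 - 2490)*(-3179) = -4086*(-3179) = 12989394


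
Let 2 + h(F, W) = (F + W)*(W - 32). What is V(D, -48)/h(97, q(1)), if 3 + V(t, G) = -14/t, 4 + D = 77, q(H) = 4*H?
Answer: 233/206590 ≈ 0.0011278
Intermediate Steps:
h(F, W) = -2 + (-32 + W)*(F + W) (h(F, W) = -2 + (F + W)*(W - 32) = -2 + (F + W)*(-32 + W) = -2 + (-32 + W)*(F + W))
D = 73 (D = -4 + 77 = 73)
V(t, G) = -3 - 14/t
V(D, -48)/h(97, q(1)) = (-3 - 14/73)/(-2 + (4*1)**2 - 32*97 - 128 + 97*(4*1)) = (-3 - 14*1/73)/(-2 + 4**2 - 3104 - 32*4 + 97*4) = (-3 - 14/73)/(-2 + 16 - 3104 - 128 + 388) = -233/73/(-2830) = -233/73*(-1/2830) = 233/206590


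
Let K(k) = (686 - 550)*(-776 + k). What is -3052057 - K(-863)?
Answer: -2829153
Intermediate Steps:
K(k) = -105536 + 136*k (K(k) = 136*(-776 + k) = -105536 + 136*k)
-3052057 - K(-863) = -3052057 - (-105536 + 136*(-863)) = -3052057 - (-105536 - 117368) = -3052057 - 1*(-222904) = -3052057 + 222904 = -2829153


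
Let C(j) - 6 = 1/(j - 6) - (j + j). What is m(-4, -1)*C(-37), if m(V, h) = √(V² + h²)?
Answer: 3439*√17/43 ≈ 329.75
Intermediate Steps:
C(j) = 6 + 1/(-6 + j) - 2*j (C(j) = 6 + (1/(j - 6) - (j + j)) = 6 + (1/(-6 + j) - 2*j) = 6 + 1/(-6 + j) - 2*j)
m(-4, -1)*C(-37) = √((-4)² + (-1)²)*((-35 - 2*(-37)² + 18*(-37))/(-6 - 37)) = √(16 + 1)*((-35 - 2*1369 - 666)/(-43)) = √17*(-(-35 - 2738 - 666)/43) = √17*(-1/43*(-3439)) = √17*(3439/43) = 3439*√17/43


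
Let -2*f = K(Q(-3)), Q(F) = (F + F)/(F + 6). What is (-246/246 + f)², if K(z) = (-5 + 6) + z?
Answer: ¼ ≈ 0.25000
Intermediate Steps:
Q(F) = 2*F/(6 + F) (Q(F) = (2*F)/(6 + F) = 2*F/(6 + F))
K(z) = 1 + z
f = ½ (f = -(1 + 2*(-3)/(6 - 3))/2 = -(1 + 2*(-3)/3)/2 = -(1 + 2*(-3)*(⅓))/2 = -(1 - 2)/2 = -½*(-1) = ½ ≈ 0.50000)
(-246/246 + f)² = (-246/246 + ½)² = (-246*1/246 + ½)² = (-1 + ½)² = (-½)² = ¼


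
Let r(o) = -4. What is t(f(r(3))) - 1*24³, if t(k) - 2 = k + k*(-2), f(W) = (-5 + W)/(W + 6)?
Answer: -27635/2 ≈ -13818.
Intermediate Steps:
f(W) = (-5 + W)/(6 + W)
t(k) = 2 - k (t(k) = 2 + (k + k*(-2)) = 2 + (k - 2*k) = 2 - k)
t(f(r(3))) - 1*24³ = (2 - (-5 - 4)/(6 - 4)) - 1*24³ = (2 - (-9)/2) - 1*13824 = (2 - (-9)/2) - 13824 = (2 - 1*(-9/2)) - 13824 = (2 + 9/2) - 13824 = 13/2 - 13824 = -27635/2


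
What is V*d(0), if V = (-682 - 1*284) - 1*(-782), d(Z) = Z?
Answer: 0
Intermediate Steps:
V = -184 (V = (-682 - 284) + 782 = -966 + 782 = -184)
V*d(0) = -184*0 = 0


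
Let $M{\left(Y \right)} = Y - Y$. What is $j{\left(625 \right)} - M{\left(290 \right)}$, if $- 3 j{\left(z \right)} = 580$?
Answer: $- \frac{580}{3} \approx -193.33$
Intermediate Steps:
$j{\left(z \right)} = - \frac{580}{3}$ ($j{\left(z \right)} = \left(- \frac{1}{3}\right) 580 = - \frac{580}{3}$)
$M{\left(Y \right)} = 0$
$j{\left(625 \right)} - M{\left(290 \right)} = - \frac{580}{3} - 0 = - \frac{580}{3} + 0 = - \frac{580}{3}$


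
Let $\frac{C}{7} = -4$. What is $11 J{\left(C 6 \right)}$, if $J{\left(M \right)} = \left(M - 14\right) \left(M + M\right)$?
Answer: $672672$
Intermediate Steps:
$C = -28$ ($C = 7 \left(-4\right) = -28$)
$J{\left(M \right)} = 2 M \left(-14 + M\right)$ ($J{\left(M \right)} = \left(-14 + M\right) 2 M = 2 M \left(-14 + M\right)$)
$11 J{\left(C 6 \right)} = 11 \cdot 2 \left(\left(-28\right) 6\right) \left(-14 - 168\right) = 11 \cdot 2 \left(-168\right) \left(-14 - 168\right) = 11 \cdot 2 \left(-168\right) \left(-182\right) = 11 \cdot 61152 = 672672$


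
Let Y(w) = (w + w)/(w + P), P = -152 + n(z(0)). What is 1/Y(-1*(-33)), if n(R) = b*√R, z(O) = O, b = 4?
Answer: -119/66 ≈ -1.8030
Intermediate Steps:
n(R) = 4*√R
P = -152 (P = -152 + 4*√0 = -152 + 4*0 = -152 + 0 = -152)
Y(w) = 2*w/(-152 + w) (Y(w) = (w + w)/(w - 152) = (2*w)/(-152 + w) = 2*w/(-152 + w))
1/Y(-1*(-33)) = 1/(2*(-1*(-33))/(-152 - 1*(-33))) = 1/(2*33/(-152 + 33)) = 1/(2*33/(-119)) = 1/(2*33*(-1/119)) = 1/(-66/119) = -119/66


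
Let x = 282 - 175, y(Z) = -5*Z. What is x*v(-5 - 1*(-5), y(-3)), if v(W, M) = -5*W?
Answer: 0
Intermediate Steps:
x = 107
x*v(-5 - 1*(-5), y(-3)) = 107*(-5*(-5 - 1*(-5))) = 107*(-5*(-5 + 5)) = 107*(-5*0) = 107*0 = 0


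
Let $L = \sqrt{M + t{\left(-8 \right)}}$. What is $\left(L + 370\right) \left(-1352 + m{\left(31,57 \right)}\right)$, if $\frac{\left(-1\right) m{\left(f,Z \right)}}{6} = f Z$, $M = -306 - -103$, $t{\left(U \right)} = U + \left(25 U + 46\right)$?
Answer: $-4422980 - 11954 i \sqrt{365} \approx -4.423 \cdot 10^{6} - 2.2838 \cdot 10^{5} i$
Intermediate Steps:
$t{\left(U \right)} = 46 + 26 U$ ($t{\left(U \right)} = U + \left(46 + 25 U\right) = 46 + 26 U$)
$M = -203$ ($M = -306 + 103 = -203$)
$L = i \sqrt{365}$ ($L = \sqrt{-203 + \left(46 + 26 \left(-8\right)\right)} = \sqrt{-203 + \left(46 - 208\right)} = \sqrt{-203 - 162} = \sqrt{-365} = i \sqrt{365} \approx 19.105 i$)
$m{\left(f,Z \right)} = - 6 Z f$ ($m{\left(f,Z \right)} = - 6 f Z = - 6 Z f$)
$\left(L + 370\right) \left(-1352 + m{\left(31,57 \right)}\right) = \left(i \sqrt{365} + 370\right) \left(-1352 - 342 \cdot 31\right) = \left(370 + i \sqrt{365}\right) \left(-1352 - 10602\right) = \left(370 + i \sqrt{365}\right) \left(-11954\right) = -4422980 - 11954 i \sqrt{365}$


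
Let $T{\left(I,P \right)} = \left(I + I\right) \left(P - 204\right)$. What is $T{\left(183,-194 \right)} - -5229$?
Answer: $-140439$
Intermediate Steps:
$T{\left(I,P \right)} = 2 I \left(-204 + P\right)$
$T{\left(183,-194 \right)} - -5229 = 2 \cdot 183 \left(-204 - 194\right) - -5229 = 2 \cdot 183 \left(-398\right) + 5229 = -145668 + 5229 = -140439$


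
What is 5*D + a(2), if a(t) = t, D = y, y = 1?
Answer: 7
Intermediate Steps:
D = 1
5*D + a(2) = 5*1 + 2 = 5 + 2 = 7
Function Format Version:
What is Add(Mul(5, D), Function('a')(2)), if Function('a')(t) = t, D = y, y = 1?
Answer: 7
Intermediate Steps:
D = 1
Add(Mul(5, D), Function('a')(2)) = Add(Mul(5, 1), 2) = Add(5, 2) = 7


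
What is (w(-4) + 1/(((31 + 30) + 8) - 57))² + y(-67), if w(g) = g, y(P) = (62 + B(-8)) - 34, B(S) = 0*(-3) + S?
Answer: 5089/144 ≈ 35.340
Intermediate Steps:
B(S) = S (B(S) = 0 + S = S)
y(P) = 20 (y(P) = (62 - 8) - 34 = 54 - 34 = 20)
(w(-4) + 1/(((31 + 30) + 8) - 57))² + y(-67) = (-4 + 1/(((31 + 30) + 8) - 57))² + 20 = (-4 + 1/((61 + 8) - 57))² + 20 = (-4 + 1/(69 - 57))² + 20 = (-4 + 1/12)² + 20 = (-47/12)² + 20 = 2209/144 + 20 = 5089/144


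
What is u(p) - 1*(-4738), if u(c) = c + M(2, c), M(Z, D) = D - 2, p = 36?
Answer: 4808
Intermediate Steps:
M(Z, D) = -2 + D
u(c) = -2 + 2*c (u(c) = c + (-2 + c) = -2 + 2*c)
u(p) - 1*(-4738) = (-2 + 2*36) - 1*(-4738) = (-2 + 72) + 4738 = 70 + 4738 = 4808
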